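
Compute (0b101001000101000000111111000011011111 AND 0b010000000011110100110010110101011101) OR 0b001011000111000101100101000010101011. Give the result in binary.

0b101001000101000000111111000011011111 AND 0b010000000011110100110010110101011101 = 0b000000000001000000110010000001011101.
Then OR with 0b001011000111000101100101000010101011.

0b1011000111000101110111000011111111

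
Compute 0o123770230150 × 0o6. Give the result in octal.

0o767721621160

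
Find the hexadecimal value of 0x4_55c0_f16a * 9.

0x2703c87cba

Multiply each base-16 digit by 9, carrying:
  a×9 = 90 → write a carry 5
  6×9+5 = 59 → write b carry 3
  1×9+3 = 12 → write c
  f×9 = 135 → write 7 carry 8
  0×9+8 = 8 → write 8
  c×9 = 108 → write c carry 6
  5×9+6 = 51 → write 3 carry 3
  5×9+3 = 48 → write 0 carry 3
  4×9+3 = 39 → write 7 carry 2
  remaining carry: 2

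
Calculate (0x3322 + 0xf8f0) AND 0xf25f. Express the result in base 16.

0x2012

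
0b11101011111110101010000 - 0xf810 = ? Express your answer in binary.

0xf810 = 0b1111100000010000 in binary.
Subtract column by column in base 2:
  0-0 → 0
  0-0 → 0
  0-0 → 0
  0-0 → 0
  1-1 → 0
  0-0 → 0
  1-0 → 1
  0-0 → 0
  1-0 → 1
  0-0 → 0
  1-0 → 1
  1-1 → 0
  1-1 → 0
  1-1 → 0
  1-1 → 0
  1-1 → 0
  1-0 → 1
  0-0 → 0
  1-0 → 1
  0-0 → 0
  1-0 → 1
  1-0 → 1
  1-0 → 1

0b11101010000010101000000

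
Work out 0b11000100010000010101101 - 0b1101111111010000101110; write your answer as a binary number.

Subtract column by column in base 2:
  1-0 → 1
  0-1 → 1 (borrow)
  1-1-1 → 1 (borrow)
  1-1-1 → 1 (borrow)
  0-0-1 → 1 (borrow)
  1-1-1 → 1 (borrow)
  0-0-1 → 1 (borrow)
  1-0-1 → 0
  0-0 → 0
  0-0 → 0
  0-1 → 1 (borrow)
  0-0-1 → 1 (borrow)
  0-1-1 → 0 (borrow)
  1-1-1 → 1 (borrow)
  0-1-1 → 0 (borrow)
  0-1-1 → 0 (borrow)
  0-1-1 → 0 (borrow)
  1-1-1 → 1 (borrow)
  0-1-1 → 0 (borrow)
  0-0-1 → 1 (borrow)
  0-1-1 → 0 (borrow)
  1-1-1 → 1 (borrow)
  1-0-1 → 0

0b1010100010110001111111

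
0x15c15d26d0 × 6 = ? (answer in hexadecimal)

Multiply each base-16 digit by 6, carrying:
  0×6 = 0 → write 0
  d×6 = 78 → write e carry 4
  6×6+4 = 40 → write 8 carry 2
  2×6+2 = 14 → write e
  d×6 = 78 → write e carry 4
  5×6+4 = 34 → write 2 carry 2
  1×6+2 = 8 → write 8
  c×6 = 72 → write 8 carry 4
  5×6+4 = 34 → write 2 carry 2
  1×6+2 = 8 → write 8

0x82882ee8e0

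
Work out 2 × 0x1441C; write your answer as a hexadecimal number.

0x28838

Multiply each base-16 digit by 2, carrying:
  C×2 = 24 → write 8 carry 1
  1×2+1 = 3 → write 3
  4×2 = 8 → write 8
  4×2 = 8 → write 8
  1×2 = 2 → write 2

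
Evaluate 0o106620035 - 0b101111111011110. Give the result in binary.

0o106620035 = 0b1000110110010000000011101 in binary.
Subtract column by column in base 2:
  1-0 → 1
  0-1 → 1 (borrow)
  1-1-1 → 1 (borrow)
  1-1-1 → 1 (borrow)
  1-1-1 → 1 (borrow)
  0-0-1 → 1 (borrow)
  0-1-1 → 0 (borrow)
  0-1-1 → 0 (borrow)
  0-1-1 → 0 (borrow)
  0-1-1 → 0 (borrow)
  0-1-1 → 0 (borrow)
  0-1-1 → 0 (borrow)
  0-1-1 → 0 (borrow)
  1-0-1 → 0
  0-1 → 1 (borrow)
  0-0-1 → 1 (borrow)
  1-0-1 → 0
  1-0 → 1
  0-0 → 0
  1-0 → 1
  1-0 → 1
  0-0 → 0
  0-0 → 0
  0-0 → 0
  1-0 → 1

0b1000110101100000000111111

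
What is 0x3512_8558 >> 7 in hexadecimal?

0x6A250A

7 bits is not a whole number of base-16 digits; in binary: 110101000100101000010101011000 >> 7 = 11010100010010100001010.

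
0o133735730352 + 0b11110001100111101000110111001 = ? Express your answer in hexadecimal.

0x2FDAB82A3

0o133735730352 = 0x2DF77B0EA in hexadecimal.
0b11110001100111101000110111001 = 0x1E33D1B9 in hexadecimal.
Add column by column in base 16, right to left:
  A+9 = 3 carry 1
  E+B+1 = A carry 1
  0+1+1 = 2
  B+D = 8 carry 1
  7+3+1 = B
  7+3 = A
  F+E = D carry 1
  D+1+1 = F
  2+0 = 2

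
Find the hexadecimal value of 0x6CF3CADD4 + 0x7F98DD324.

0xEC8CA80F8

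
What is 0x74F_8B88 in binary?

Expand each hex digit to 4 bits: 7=0111 4=0100 F=1111 8=1000 B=1011 8=1000 8=1000.

0b111010011111000101110001000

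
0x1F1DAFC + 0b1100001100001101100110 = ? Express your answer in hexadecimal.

0x2229E62

0b1100001100001101100110 = 0x30C366 in hexadecimal.
Add column by column in base 16, right to left:
  C+6 = 2 carry 1
  F+6+1 = 6 carry 1
  A+3+1 = E
  D+C = 9 carry 1
  1+0+1 = 2
  F+3 = 2 carry 1
  1+0+1 = 2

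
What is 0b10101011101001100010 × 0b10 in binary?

0b101010111010011000100

Multiply each base-2 digit by 2, carrying:
  0×2 = 0 → write 0
  1×2 = 2 → write 0 carry 1
  0×2+1 = 1 → write 1
  0×2 = 0 → write 0
  0×2 = 0 → write 0
  1×2 = 2 → write 0 carry 1
  1×2+1 = 3 → write 1 carry 1
  0×2+1 = 1 → write 1
  0×2 = 0 → write 0
  1×2 = 2 → write 0 carry 1
  0×2+1 = 1 → write 1
  1×2 = 2 → write 0 carry 1
  1×2+1 = 3 → write 1 carry 1
  1×2+1 = 3 → write 1 carry 1
  0×2+1 = 1 → write 1
  1×2 = 2 → write 0 carry 1
  0×2+1 = 1 → write 1
  1×2 = 2 → write 0 carry 1
  0×2+1 = 1 → write 1
  1×2 = 2 → write 0 carry 1
  remaining carry: 1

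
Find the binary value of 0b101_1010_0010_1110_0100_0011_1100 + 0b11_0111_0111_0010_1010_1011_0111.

Add column by column in base 2, right to left:
  0+1 = 1
  0+1 = 1
  1+1 = 0 carry 1
  1+0+1 = 0 carry 1
  1+1+1 = 1 carry 1
  1+1+1 = 1 carry 1
  0+0+1 = 1
  0+1 = 1
  0+0 = 0
  0+1 = 1
  1+0 = 1
  0+1 = 1
  0+0 = 0
  1+1 = 0 carry 1
  1+0+1 = 0 carry 1
  1+0+1 = 0 carry 1
  0+1+1 = 0 carry 1
  1+1+1 = 1 carry 1
  0+1+1 = 0 carry 1
  0+0+1 = 1
  0+1 = 1
  1+1 = 0 carry 1
  0+1+1 = 0 carry 1
  1+0+1 = 0 carry 1
  1+1+1 = 1 carry 1
  0+1+1 = 0 carry 1
  1+0+1 = 0 carry 1
  final carry 1

0b1001000110100000111011110011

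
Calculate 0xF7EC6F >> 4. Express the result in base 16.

0xF7EC6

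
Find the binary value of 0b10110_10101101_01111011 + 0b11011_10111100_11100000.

0b1100100110101001011011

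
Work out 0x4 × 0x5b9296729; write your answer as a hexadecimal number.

0x16e4a59ca4

Multiply each base-16 digit by 4, carrying:
  9×4 = 36 → write 4 carry 2
  2×4+2 = 10 → write a
  7×4 = 28 → write c carry 1
  6×4+1 = 25 → write 9 carry 1
  9×4+1 = 37 → write 5 carry 2
  2×4+2 = 10 → write a
  9×4 = 36 → write 4 carry 2
  b×4+2 = 46 → write e carry 2
  5×4+2 = 22 → write 6 carry 1
  remaining carry: 1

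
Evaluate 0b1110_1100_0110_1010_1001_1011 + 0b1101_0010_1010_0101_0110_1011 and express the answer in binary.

0b1101111110001000000000110

Add column by column in base 2, right to left:
  1+1 = 0 carry 1
  1+1+1 = 1 carry 1
  0+0+1 = 1
  1+1 = 0 carry 1
  1+0+1 = 0 carry 1
  0+1+1 = 0 carry 1
  0+1+1 = 0 carry 1
  1+0+1 = 0 carry 1
  0+1+1 = 0 carry 1
  1+0+1 = 0 carry 1
  0+1+1 = 0 carry 1
  1+0+1 = 0 carry 1
  0+0+1 = 1
  1+1 = 0 carry 1
  1+0+1 = 0 carry 1
  0+1+1 = 0 carry 1
  0+0+1 = 1
  0+1 = 1
  1+0 = 1
  1+0 = 1
  0+1 = 1
  1+0 = 1
  1+1 = 0 carry 1
  1+1+1 = 1 carry 1
  final carry 1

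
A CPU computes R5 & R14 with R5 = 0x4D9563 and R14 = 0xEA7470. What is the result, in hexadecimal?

AND each hex digit independently (no carries):
  4&E=4, D&A=8, 9&7=1, 5&4=4, 6&7=6, 3&0=0

0x481460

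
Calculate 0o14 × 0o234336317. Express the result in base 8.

0o3525154664

Multiply each base-8 digit by 12, carrying:
  7×12 = 84 → write 4 carry 10
  1×12+10 = 22 → write 6 carry 2
  3×12+2 = 38 → write 6 carry 4
  6×12+4 = 76 → write 4 carry 9
  3×12+9 = 45 → write 5 carry 5
  3×12+5 = 41 → write 1 carry 5
  4×12+5 = 53 → write 5 carry 6
  3×12+6 = 42 → write 2 carry 5
  2×12+5 = 29 → write 5 carry 3
  remaining carry: 3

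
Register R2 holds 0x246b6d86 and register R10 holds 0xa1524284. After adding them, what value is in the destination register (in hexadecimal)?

Add column by column in base 16, right to left:
  6+4 = a
  8+8 = 0 carry 1
  d+2+1 = 0 carry 1
  6+4+1 = b
  b+2 = d
  6+5 = b
  4+1 = 5
  2+a = c

0xc5bdb00a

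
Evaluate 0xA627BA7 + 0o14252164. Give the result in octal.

0xA627BA7 = 0o1230475647 in octal.
Add column by column in base 8, right to left:
  7+4 = 3 carry 1
  4+6+1 = 3 carry 1
  6+1+1 = 0 carry 1
  5+2+1 = 0 carry 1
  7+5+1 = 5 carry 1
  4+2+1 = 7
  0+4 = 4
  3+1 = 4
  2+0 = 2
  1+0 = 1

0o1244750033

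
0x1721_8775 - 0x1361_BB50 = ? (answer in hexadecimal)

0x3BFCC25

Subtract column by column in base 16:
  5-0 → 5
  7-5 → 2
  7-B → C (borrow)
  8-B-1 → C (borrow)
  1-1-1 → F (borrow)
  2-6-1 → B (borrow)
  7-3-1 → 3
  1-1 → 0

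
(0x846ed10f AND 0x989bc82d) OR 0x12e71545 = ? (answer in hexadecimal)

0x92efd54d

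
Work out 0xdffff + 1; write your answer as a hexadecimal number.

The trailing 4 digits are F (max in base 16), so adding 1 cascades: they roll to 0 and the next digit up increments.

0xe0000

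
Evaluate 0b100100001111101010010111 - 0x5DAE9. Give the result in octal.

0b100100001111101010010111 = 0o44175227 in octal.
0x5DAE9 = 0o1355351 in octal.
Subtract column by column in base 8:
  7-1 → 6
  2-5 → 5 (borrow)
  2-3-1 → 6 (borrow)
  5-5-1 → 7 (borrow)
  7-5-1 → 1
  1-3 → 6 (borrow)
  4-1-1 → 2
  4-0 → 4

0o42617656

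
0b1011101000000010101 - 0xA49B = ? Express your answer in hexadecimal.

0b1011101000000010101 = 0x5D015 in hexadecimal.
Subtract column by column in base 16:
  5-B → A (borrow)
  1-9-1 → 7 (borrow)
  0-4-1 → B (borrow)
  D-A-1 → 2
  5-0 → 5

0x52B7A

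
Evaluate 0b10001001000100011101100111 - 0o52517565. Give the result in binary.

0b1011110011010011111110010

0o52517565 = 0b101010101001111101110101 in binary.
Subtract column by column in base 2:
  1-1 → 0
  1-0 → 1
  1-1 → 0
  0-0 → 0
  0-1 → 1 (borrow)
  1-1-1 → 1 (borrow)
  1-1-1 → 1 (borrow)
  0-0-1 → 1 (borrow)
  1-1-1 → 1 (borrow)
  1-1-1 → 1 (borrow)
  1-1-1 → 1 (borrow)
  0-1-1 → 0 (borrow)
  0-1-1 → 0 (borrow)
  0-0-1 → 1 (borrow)
  1-0-1 → 0
  0-1 → 1 (borrow)
  0-0-1 → 1 (borrow)
  0-1-1 → 0 (borrow)
  1-0-1 → 0
  0-1 → 1 (borrow)
  0-0-1 → 1 (borrow)
  1-1-1 → 1 (borrow)
  0-0-1 → 1 (borrow)
  0-1-1 → 0 (borrow)
  0-0-1 → 1 (borrow)
  1-0-1 → 0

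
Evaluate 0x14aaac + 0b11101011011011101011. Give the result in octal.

0o10660627

0x14aaac = 0o5125254 in octal.
0b11101011011011101011 = 0o3533353 in octal.
Add column by column in base 8, right to left:
  4+3 = 7
  5+5 = 2 carry 1
  2+3+1 = 6
  5+3 = 0 carry 1
  2+3+1 = 6
  1+5 = 6
  5+3 = 0 carry 1
  final carry 1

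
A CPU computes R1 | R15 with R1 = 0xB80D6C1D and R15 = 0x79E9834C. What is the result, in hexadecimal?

0xF9EDEF5D

OR each hex digit independently (no carries):
  B|7=F, 8|9=9, 0|E=E, D|9=D, 6|8=E, C|3=F, 1|4=5, D|C=D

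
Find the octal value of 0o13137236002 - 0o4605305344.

0o6331730436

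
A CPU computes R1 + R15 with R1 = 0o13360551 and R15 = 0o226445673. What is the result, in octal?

0o242026444

Add column by column in base 8, right to left:
  1+3 = 4
  5+7 = 4 carry 1
  5+6+1 = 4 carry 1
  0+5+1 = 6
  6+4 = 2 carry 1
  3+4+1 = 0 carry 1
  3+6+1 = 2 carry 1
  1+2+1 = 4
  0+2 = 2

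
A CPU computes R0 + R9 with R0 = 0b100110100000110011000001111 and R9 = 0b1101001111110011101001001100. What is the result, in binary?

0b10010000011111010000001011011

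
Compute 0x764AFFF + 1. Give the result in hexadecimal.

0x764B000

The trailing 3 digits are F (max in base 16), so adding 1 cascades: they roll to 0 and the next digit up increments.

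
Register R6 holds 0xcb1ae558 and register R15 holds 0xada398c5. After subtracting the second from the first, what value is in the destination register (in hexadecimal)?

0x1d774c93

Subtract column by column in base 16:
  8-5 → 3
  5-c → 9 (borrow)
  5-8-1 → c (borrow)
  e-9-1 → 4
  a-3 → 7
  1-a → 7 (borrow)
  b-d-1 → d (borrow)
  c-a-1 → 1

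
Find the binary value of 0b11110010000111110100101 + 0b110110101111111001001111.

0b1010101000000110111110100

Add column by column in base 2, right to left:
  1+1 = 0 carry 1
  0+1+1 = 0 carry 1
  1+1+1 = 1 carry 1
  0+1+1 = 0 carry 1
  0+0+1 = 1
  1+0 = 1
  0+1 = 1
  1+0 = 1
  1+0 = 1
  1+1 = 0 carry 1
  1+1+1 = 1 carry 1
  1+1+1 = 1 carry 1
  0+1+1 = 0 carry 1
  0+1+1 = 0 carry 1
  0+1+1 = 0 carry 1
  0+1+1 = 0 carry 1
  1+0+1 = 0 carry 1
  0+1+1 = 0 carry 1
  0+0+1 = 1
  1+1 = 0 carry 1
  1+1+1 = 1 carry 1
  1+0+1 = 0 carry 1
  1+1+1 = 1 carry 1
  0+1+1 = 0 carry 1
  final carry 1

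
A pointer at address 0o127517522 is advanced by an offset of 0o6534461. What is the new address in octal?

0o136254203

Add column by column in base 8, right to left:
  2+1 = 3
  2+6 = 0 carry 1
  5+4+1 = 2 carry 1
  7+4+1 = 4 carry 1
  1+3+1 = 5
  5+5 = 2 carry 1
  7+6+1 = 6 carry 1
  2+0+1 = 3
  1+0 = 1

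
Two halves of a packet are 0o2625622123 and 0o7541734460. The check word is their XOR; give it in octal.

XOR each oct digit independently (no carries):
  2^7=5, 6^5=3, 2^4=6, 5^1=4, 6^7=1, 2^3=1, 2^4=6, 1^4=5, 2^6=4, 3^0=3

0o5364116543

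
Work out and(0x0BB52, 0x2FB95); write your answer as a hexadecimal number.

0x0BB10

AND each hex digit independently (no carries):
  0&2=0, B&F=B, B&B=B, 5&9=1, 2&5=0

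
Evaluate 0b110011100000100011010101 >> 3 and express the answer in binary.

0b110011100000100011010

Right shift by 3: drop the 3 least-significant bits.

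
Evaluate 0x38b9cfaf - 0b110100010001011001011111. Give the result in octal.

0o6772134520

0x38b9cfaf = 0o7056347657 in octal.
0b110100010001011001011111 = 0o64213137 in octal.
Subtract column by column in base 8:
  7-7 → 0
  5-3 → 2
  6-1 → 5
  7-3 → 4
  4-1 → 3
  3-2 → 1
  6-4 → 2
  5-6 → 7 (borrow)
  0-0-1 → 7 (borrow)
  7-0-1 → 6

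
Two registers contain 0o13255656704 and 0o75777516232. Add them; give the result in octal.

Add column by column in base 8, right to left:
  4+2 = 6
  0+3 = 3
  7+2 = 1 carry 1
  6+6+1 = 5 carry 1
  5+1+1 = 7
  6+5 = 3 carry 1
  5+7+1 = 5 carry 1
  5+7+1 = 5 carry 1
  2+7+1 = 2 carry 1
  3+5+1 = 1 carry 1
  1+7+1 = 1 carry 1
  final carry 1

0o111255375136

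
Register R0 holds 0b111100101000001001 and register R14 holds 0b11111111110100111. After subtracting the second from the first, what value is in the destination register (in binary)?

Subtract column by column in base 2:
  1-1 → 0
  0-1 → 1 (borrow)
  0-1-1 → 0 (borrow)
  1-0-1 → 0
  0-0 → 0
  0-1 → 1 (borrow)
  0-0-1 → 1 (borrow)
  0-1-1 → 0 (borrow)
  0-1-1 → 0 (borrow)
  1-1-1 → 1 (borrow)
  0-1-1 → 0 (borrow)
  1-1-1 → 1 (borrow)
  0-1-1 → 0 (borrow)
  0-1-1 → 0 (borrow)
  1-1-1 → 1 (borrow)
  1-1-1 → 1 (borrow)
  1-1-1 → 1 (borrow)
  1-0-1 → 0

0b11100101001100010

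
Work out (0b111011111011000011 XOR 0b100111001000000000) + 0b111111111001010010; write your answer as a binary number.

First 0b111011111011000011 XOR 0b100111001000000000 = 0b011100110011000011.
Add column by column in base 2, right to left:
  1+0 = 1
  1+1 = 0 carry 1
  0+0+1 = 1
  0+0 = 0
  0+1 = 1
  0+0 = 0
  1+1 = 0 carry 1
  1+0+1 = 0 carry 1
  0+0+1 = 1
  0+1 = 1
  1+1 = 0 carry 1
  1+1+1 = 1 carry 1
  0+1+1 = 0 carry 1
  0+1+1 = 0 carry 1
  1+1+1 = 1 carry 1
  1+1+1 = 1 carry 1
  1+1+1 = 1 carry 1
  0+1+1 = 0 carry 1
  final carry 1

0b1011100101100010101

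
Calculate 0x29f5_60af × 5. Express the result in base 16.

Multiply each base-16 digit by 5, carrying:
  f×5 = 75 → write b carry 4
  a×5+4 = 54 → write 6 carry 3
  0×5+3 = 3 → write 3
  6×5 = 30 → write e carry 1
  5×5+1 = 26 → write a carry 1
  f×5+1 = 76 → write c carry 4
  9×5+4 = 49 → write 1 carry 3
  2×5+3 = 13 → write d

0xd1cae36b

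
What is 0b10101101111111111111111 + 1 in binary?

0b10101110000000000000000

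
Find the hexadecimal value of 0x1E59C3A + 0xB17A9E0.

0xCFD461A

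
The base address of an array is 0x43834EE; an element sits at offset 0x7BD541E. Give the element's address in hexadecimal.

0xBF5890C

Add column by column in base 16, right to left:
  E+E = C carry 1
  E+1+1 = 0 carry 1
  4+4+1 = 9
  3+5 = 8
  8+D = 5 carry 1
  3+B+1 = F
  4+7 = B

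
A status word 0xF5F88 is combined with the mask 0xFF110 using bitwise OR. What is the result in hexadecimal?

OR each hex digit independently (no carries):
  F|F=F, 5|F=F, F|1=F, 8|1=9, 8|0=8

0xFFF98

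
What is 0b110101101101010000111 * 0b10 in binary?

Multiply each base-2 digit by 2, carrying:
  1×2 = 2 → write 0 carry 1
  1×2+1 = 3 → write 1 carry 1
  1×2+1 = 3 → write 1 carry 1
  0×2+1 = 1 → write 1
  0×2 = 0 → write 0
  0×2 = 0 → write 0
  0×2 = 0 → write 0
  1×2 = 2 → write 0 carry 1
  0×2+1 = 1 → write 1
  1×2 = 2 → write 0 carry 1
  0×2+1 = 1 → write 1
  1×2 = 2 → write 0 carry 1
  1×2+1 = 3 → write 1 carry 1
  0×2+1 = 1 → write 1
  1×2 = 2 → write 0 carry 1
  1×2+1 = 3 → write 1 carry 1
  0×2+1 = 1 → write 1
  1×2 = 2 → write 0 carry 1
  0×2+1 = 1 → write 1
  1×2 = 2 → write 0 carry 1
  1×2+1 = 3 → write 1 carry 1
  remaining carry: 1

0b1101011011010100001110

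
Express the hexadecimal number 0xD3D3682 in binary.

Expand each hex digit to 4 bits: D=1101 3=0011 D=1101 3=0011 6=0110 8=1000 2=0010.

0b1101001111010011011010000010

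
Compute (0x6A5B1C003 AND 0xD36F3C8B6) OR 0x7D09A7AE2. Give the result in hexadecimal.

0x6A5B1C003 AND 0xD36F3C8B6 = 0x424B1C002.
Then OR with 0x7D09A7AE2.

0x7F4BBFAE2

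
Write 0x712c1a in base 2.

0b11100010010110000011010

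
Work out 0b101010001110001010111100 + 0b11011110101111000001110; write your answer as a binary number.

Add column by column in base 2, right to left:
  0+0 = 0
  0+1 = 1
  1+1 = 0 carry 1
  1+1+1 = 1 carry 1
  1+0+1 = 0 carry 1
  1+0+1 = 0 carry 1
  0+0+1 = 1
  1+0 = 1
  0+0 = 0
  1+1 = 0 carry 1
  0+1+1 = 0 carry 1
  0+1+1 = 0 carry 1
  0+1+1 = 0 carry 1
  1+0+1 = 0 carry 1
  1+1+1 = 1 carry 1
  1+0+1 = 0 carry 1
  0+1+1 = 0 carry 1
  0+1+1 = 0 carry 1
  0+1+1 = 0 carry 1
  1+1+1 = 1 carry 1
  0+0+1 = 1
  1+1 = 0 carry 1
  0+1+1 = 0 carry 1
  1+0+1 = 0 carry 1
  final carry 1

0b1000110000100000011001010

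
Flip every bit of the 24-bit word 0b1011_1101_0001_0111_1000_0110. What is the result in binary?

Invert each bit: 101111010001011110000110 → 010000101110100001111001.

0b010000101110100001111001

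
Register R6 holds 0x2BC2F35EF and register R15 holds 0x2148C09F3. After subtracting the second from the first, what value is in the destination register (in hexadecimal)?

0xA7A32BFC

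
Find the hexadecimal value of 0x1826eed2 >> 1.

1 bits is not a whole number of base-16 digits; in binary: 11000001001101110111011010010 >> 1 = 1100000100110111011101101001.

0xc137769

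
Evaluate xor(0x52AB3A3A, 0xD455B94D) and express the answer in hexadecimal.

XOR each hex digit independently (no carries):
  5^D=8, 2^4=6, A^5=F, B^5=E, 3^B=8, A^9=3, 3^4=7, A^D=7

0x86FE8377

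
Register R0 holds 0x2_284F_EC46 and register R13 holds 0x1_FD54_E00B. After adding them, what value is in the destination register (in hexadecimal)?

0x425A4CC51

Add column by column in base 16, right to left:
  6+B = 1 carry 1
  4+0+1 = 5
  C+0 = C
  E+E = C carry 1
  F+4+1 = 4 carry 1
  4+5+1 = A
  8+D = 5 carry 1
  2+F+1 = 2 carry 1
  2+1+1 = 4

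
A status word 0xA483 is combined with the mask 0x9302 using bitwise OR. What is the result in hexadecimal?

OR each hex digit independently (no carries):
  A|9=B, 4|3=7, 8|0=8, 3|2=3

0xB783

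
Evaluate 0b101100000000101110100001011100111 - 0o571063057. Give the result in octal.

0o53214556270

0b101100000000101110100001011100111 = 0o54005641347 in octal.
Subtract column by column in base 8:
  7-7 → 0
  4-5 → 7 (borrow)
  3-0-1 → 2
  1-3 → 6 (borrow)
  4-6-1 → 5 (borrow)
  6-0-1 → 5
  5-1 → 4
  0-7 → 1 (borrow)
  0-5-1 → 2 (borrow)
  4-0-1 → 3
  5-0 → 5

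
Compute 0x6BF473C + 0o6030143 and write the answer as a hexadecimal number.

0o6030143 = 0x183063 in hexadecimal.
Add column by column in base 16, right to left:
  C+3 = F
  3+6 = 9
  7+0 = 7
  4+3 = 7
  F+8 = 7 carry 1
  B+1+1 = D
  6+0 = 6

0x6D7779F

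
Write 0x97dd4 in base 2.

0b10010111110111010100

Expand each hex digit to 4 bits: 9=1001 7=0111 d=1101 d=1101 4=0100.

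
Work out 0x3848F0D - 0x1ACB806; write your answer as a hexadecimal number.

Subtract column by column in base 16:
  D-6 → 7
  0-0 → 0
  F-8 → 7
  8-B → D (borrow)
  4-C-1 → 7 (borrow)
  8-A-1 → D (borrow)
  3-1-1 → 1

0x1D7D707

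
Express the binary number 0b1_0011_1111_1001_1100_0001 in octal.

Group the bits in threes: 100 111 111 100 111 000 001 → 4774701.

0o4774701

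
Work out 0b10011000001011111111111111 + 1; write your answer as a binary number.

0b10011000001100000000000000

The trailing 14 digits are 1 (max in base 2), so adding 1 cascades: they roll to 0 and the next digit up increments.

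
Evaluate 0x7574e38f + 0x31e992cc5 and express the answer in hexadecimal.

0x3940e1054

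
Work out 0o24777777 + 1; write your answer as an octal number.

0o25000000

The trailing 6 digits are 7 (max in base 8), so adding 1 cascades: they roll to 0 and the next digit up increments.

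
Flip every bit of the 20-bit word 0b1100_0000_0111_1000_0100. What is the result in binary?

Invert each bit: 11000000011110000100 → 00111111100001111011.

0b00111111100001111011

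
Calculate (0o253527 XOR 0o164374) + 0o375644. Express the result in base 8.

First 0o253527 XOR 0o164374 = 0o337653.
Add column by column in base 8, right to left:
  3+4 = 7
  5+4 = 1 carry 1
  6+6+1 = 5 carry 1
  7+5+1 = 5 carry 1
  3+7+1 = 3 carry 1
  3+3+1 = 7

0o735517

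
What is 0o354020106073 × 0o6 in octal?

0o2610140644542

Multiply each base-8 digit by 6, carrying:
  3×6 = 18 → write 2 carry 2
  7×6+2 = 44 → write 4 carry 5
  0×6+5 = 5 → write 5
  6×6 = 36 → write 4 carry 4
  0×6+4 = 4 → write 4
  1×6 = 6 → write 6
  0×6 = 0 → write 0
  2×6 = 12 → write 4 carry 1
  0×6+1 = 1 → write 1
  4×6 = 24 → write 0 carry 3
  5×6+3 = 33 → write 1 carry 4
  3×6+4 = 22 → write 6 carry 2
  remaining carry: 2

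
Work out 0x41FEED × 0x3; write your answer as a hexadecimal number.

Multiply each base-16 digit by 3, carrying:
  D×3 = 39 → write 7 carry 2
  E×3+2 = 44 → write C carry 2
  E×3+2 = 44 → write C carry 2
  F×3+2 = 47 → write F carry 2
  1×3+2 = 5 → write 5
  4×3 = 12 → write C

0xC5FCC7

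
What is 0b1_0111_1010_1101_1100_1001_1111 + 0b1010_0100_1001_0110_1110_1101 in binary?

Add column by column in base 2, right to left:
  1+1 = 0 carry 1
  1+0+1 = 0 carry 1
  1+1+1 = 1 carry 1
  1+1+1 = 1 carry 1
  1+0+1 = 0 carry 1
  0+1+1 = 0 carry 1
  0+1+1 = 0 carry 1
  1+1+1 = 1 carry 1
  0+0+1 = 1
  0+1 = 1
  1+1 = 0 carry 1
  1+0+1 = 0 carry 1
  1+1+1 = 1 carry 1
  0+0+1 = 1
  1+0 = 1
  1+1 = 0 carry 1
  0+0+1 = 1
  1+0 = 1
  0+1 = 1
  1+0 = 1
  1+0 = 1
  1+1 = 0 carry 1
  1+0+1 = 0 carry 1
  0+1+1 = 0 carry 1
  1+0+1 = 0 carry 1
  final carry 1

0b10000111110111001110001100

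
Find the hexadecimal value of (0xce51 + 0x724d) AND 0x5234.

0x4014

Add column by column in base 16, right to left:
  1+d = e
  5+4 = 9
  e+2 = 0 carry 1
  c+7+1 = 4 carry 1
  final carry 1
Sum = 0x1409e; now AND with 0x5234:
  1&0=0, 4&5=4, 0&2=0, 9&3=1, e&4=4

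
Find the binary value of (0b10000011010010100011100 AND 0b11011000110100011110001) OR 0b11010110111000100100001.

0b11010110111000100110001

0b10000011010010100011100 AND 0b11011000110100011110001 = 0b10000000010000000010000.
Then OR with 0b11010110111000100100001.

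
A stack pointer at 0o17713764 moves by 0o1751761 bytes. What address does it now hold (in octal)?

0o21665745

Add column by column in base 8, right to left:
  4+1 = 5
  6+6 = 4 carry 1
  7+7+1 = 7 carry 1
  3+1+1 = 5
  1+5 = 6
  7+7 = 6 carry 1
  7+1+1 = 1 carry 1
  1+0+1 = 2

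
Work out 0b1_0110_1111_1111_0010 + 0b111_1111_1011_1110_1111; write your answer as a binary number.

Add column by column in base 2, right to left:
  0+1 = 1
  1+1 = 0 carry 1
  0+1+1 = 0 carry 1
  0+1+1 = 0 carry 1
  1+0+1 = 0 carry 1
  1+1+1 = 1 carry 1
  1+1+1 = 1 carry 1
  1+1+1 = 1 carry 1
  1+1+1 = 1 carry 1
  1+1+1 = 1 carry 1
  1+0+1 = 0 carry 1
  1+1+1 = 1 carry 1
  0+1+1 = 0 carry 1
  1+1+1 = 1 carry 1
  1+1+1 = 1 carry 1
  0+1+1 = 0 carry 1
  1+1+1 = 1 carry 1
  0+1+1 = 0 carry 1
  0+1+1 = 0 carry 1
  final carry 1

0b10010110101111100001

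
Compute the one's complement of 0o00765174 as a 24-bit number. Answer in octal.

0o77012603

Each oct digit d becomes 7−d:
  0→7, 0→7, 7→0, 6→1, 5→2, 1→6, 7→0, 4→3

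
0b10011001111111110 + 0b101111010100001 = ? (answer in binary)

0b11001001010011111

Add column by column in base 2, right to left:
  0+1 = 1
  1+0 = 1
  1+0 = 1
  1+0 = 1
  1+0 = 1
  1+1 = 0 carry 1
  1+0+1 = 0 carry 1
  1+1+1 = 1 carry 1
  1+0+1 = 0 carry 1
  1+1+1 = 1 carry 1
  0+1+1 = 0 carry 1
  0+1+1 = 0 carry 1
  1+1+1 = 1 carry 1
  1+0+1 = 0 carry 1
  0+1+1 = 0 carry 1
  0+0+1 = 1
  1+0 = 1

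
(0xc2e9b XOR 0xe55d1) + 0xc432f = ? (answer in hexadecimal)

0xebe79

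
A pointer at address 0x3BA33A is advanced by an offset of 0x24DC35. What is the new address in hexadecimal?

Add column by column in base 16, right to left:
  A+5 = F
  3+3 = 6
  3+C = F
  A+D = 7 carry 1
  B+4+1 = 0 carry 1
  3+2+1 = 6

0x607F6F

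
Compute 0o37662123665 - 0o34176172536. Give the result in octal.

0o3463731127

Subtract column by column in base 8:
  5-6 → 7 (borrow)
  6-3-1 → 2
  6-5 → 1
  3-2 → 1
  2-7 → 3 (borrow)
  1-1-1 → 7 (borrow)
  2-6-1 → 3 (borrow)
  6-7-1 → 6 (borrow)
  6-1-1 → 4
  7-4 → 3
  3-3 → 0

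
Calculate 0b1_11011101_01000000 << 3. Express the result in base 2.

0b11101110101000000000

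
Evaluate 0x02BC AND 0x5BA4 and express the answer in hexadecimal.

AND each hex digit independently (no carries):
  0&5=0, 2&B=2, B&A=A, C&4=4

0x02A4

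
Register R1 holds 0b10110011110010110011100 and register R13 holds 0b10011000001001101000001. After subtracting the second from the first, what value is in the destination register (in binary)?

Subtract column by column in base 2:
  0-1 → 1 (borrow)
  0-0-1 → 1 (borrow)
  1-0-1 → 0
  1-0 → 1
  1-0 → 1
  0-0 → 0
  0-1 → 1 (borrow)
  1-0-1 → 0
  1-1 → 0
  0-1 → 1 (borrow)
  1-0-1 → 0
  0-0 → 0
  0-1 → 1 (borrow)
  1-0-1 → 0
  1-0 → 1
  1-0 → 1
  1-0 → 1
  0-0 → 0
  0-1 → 1 (borrow)
  1-1-1 → 1 (borrow)
  1-0-1 → 0
  0-0 → 0
  1-1 → 0

0b11011101001001011011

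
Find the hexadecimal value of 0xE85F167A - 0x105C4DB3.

0xD802C8C7

Subtract column by column in base 16:
  A-3 → 7
  7-B → C (borrow)
  6-D-1 → 8 (borrow)
  1-4-1 → C (borrow)
  F-C-1 → 2
  5-5 → 0
  8-0 → 8
  E-1 → D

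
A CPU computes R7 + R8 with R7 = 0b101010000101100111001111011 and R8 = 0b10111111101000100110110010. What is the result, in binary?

0b1000010000010101100000101101

Add column by column in base 2, right to left:
  1+0 = 1
  1+1 = 0 carry 1
  0+0+1 = 1
  1+0 = 1
  1+1 = 0 carry 1
  1+1+1 = 1 carry 1
  1+0+1 = 0 carry 1
  0+1+1 = 0 carry 1
  0+1+1 = 0 carry 1
  1+0+1 = 0 carry 1
  1+0+1 = 0 carry 1
  1+1+1 = 1 carry 1
  0+0+1 = 1
  0+0 = 0
  1+0 = 1
  1+1 = 0 carry 1
  0+0+1 = 1
  1+1 = 0 carry 1
  0+1+1 = 0 carry 1
  0+1+1 = 0 carry 1
  0+1+1 = 0 carry 1
  0+1+1 = 0 carry 1
  1+1+1 = 1 carry 1
  0+1+1 = 0 carry 1
  1+0+1 = 0 carry 1
  0+1+1 = 0 carry 1
  1+0+1 = 0 carry 1
  final carry 1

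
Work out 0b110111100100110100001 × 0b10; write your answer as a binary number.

0b1101111001001101000010

Multiply each base-2 digit by 2, carrying:
  1×2 = 2 → write 0 carry 1
  0×2+1 = 1 → write 1
  0×2 = 0 → write 0
  0×2 = 0 → write 0
  0×2 = 0 → write 0
  1×2 = 2 → write 0 carry 1
  0×2+1 = 1 → write 1
  1×2 = 2 → write 0 carry 1
  1×2+1 = 3 → write 1 carry 1
  0×2+1 = 1 → write 1
  0×2 = 0 → write 0
  1×2 = 2 → write 0 carry 1
  0×2+1 = 1 → write 1
  0×2 = 0 → write 0
  1×2 = 2 → write 0 carry 1
  1×2+1 = 3 → write 1 carry 1
  1×2+1 = 3 → write 1 carry 1
  1×2+1 = 3 → write 1 carry 1
  0×2+1 = 1 → write 1
  1×2 = 2 → write 0 carry 1
  1×2+1 = 3 → write 1 carry 1
  remaining carry: 1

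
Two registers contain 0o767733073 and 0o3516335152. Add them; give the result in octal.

0o4506270245

Add column by column in base 8, right to left:
  3+2 = 5
  7+5 = 4 carry 1
  0+1+1 = 2
  3+5 = 0 carry 1
  3+3+1 = 7
  7+3 = 2 carry 1
  7+6+1 = 6 carry 1
  6+1+1 = 0 carry 1
  7+5+1 = 5 carry 1
  0+3+1 = 4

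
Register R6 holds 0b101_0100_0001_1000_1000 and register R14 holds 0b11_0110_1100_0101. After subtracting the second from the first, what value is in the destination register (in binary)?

0b1010000101011000011

Subtract column by column in base 2:
  0-1 → 1 (borrow)
  0-0-1 → 1 (borrow)
  0-1-1 → 0 (borrow)
  1-0-1 → 0
  0-0 → 0
  0-0 → 0
  0-1 → 1 (borrow)
  1-1-1 → 1 (borrow)
  1-0-1 → 0
  0-1 → 1 (borrow)
  0-1-1 → 0 (borrow)
  0-0-1 → 1 (borrow)
  0-1-1 → 0 (borrow)
  0-1-1 → 0 (borrow)
  1-0-1 → 0
  0-0 → 0
  1-0 → 1
  0-0 → 0
  1-0 → 1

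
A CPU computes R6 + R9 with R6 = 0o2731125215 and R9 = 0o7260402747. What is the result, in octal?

Add column by column in base 8, right to left:
  5+7 = 4 carry 1
  1+4+1 = 6
  2+7 = 1 carry 1
  5+2+1 = 0 carry 1
  2+0+1 = 3
  1+4 = 5
  1+0 = 1
  3+6 = 1 carry 1
  7+2+1 = 2 carry 1
  2+7+1 = 2 carry 1
  final carry 1

0o12211530164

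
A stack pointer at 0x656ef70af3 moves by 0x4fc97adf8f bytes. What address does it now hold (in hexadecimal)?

0xb53871ea82

Add column by column in base 16, right to left:
  3+f = 2 carry 1
  f+8+1 = 8 carry 1
  a+f+1 = a carry 1
  0+d+1 = e
  7+a = 1 carry 1
  f+7+1 = 7 carry 1
  e+9+1 = 8 carry 1
  6+c+1 = 3 carry 1
  5+f+1 = 5 carry 1
  6+4+1 = b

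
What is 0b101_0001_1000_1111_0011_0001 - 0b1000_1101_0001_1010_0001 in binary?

Subtract column by column in base 2:
  1-1 → 0
  0-0 → 0
  0-0 → 0
  0-0 → 0
  1-0 → 1
  1-1 → 0
  0-0 → 0
  0-1 → 1 (borrow)
  1-1-1 → 1 (borrow)
  1-0-1 → 0
  1-0 → 1
  1-0 → 1
  0-1 → 1 (borrow)
  0-0-1 → 1 (borrow)
  0-1-1 → 0 (borrow)
  1-1-1 → 1 (borrow)
  1-0-1 → 0
  0-0 → 0
  0-0 → 0
  0-1 → 1 (borrow)
  1-0-1 → 0
  0-0 → 0
  1-0 → 1

0b10010001011110110010000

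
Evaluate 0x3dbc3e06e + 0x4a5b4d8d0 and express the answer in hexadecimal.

0x88178b93e

Add column by column in base 16, right to left:
  e+0 = e
  6+d = 3 carry 1
  0+8+1 = 9
  e+d = b carry 1
  3+4+1 = 8
  c+b = 7 carry 1
  b+5+1 = 1 carry 1
  d+a+1 = 8 carry 1
  3+4+1 = 8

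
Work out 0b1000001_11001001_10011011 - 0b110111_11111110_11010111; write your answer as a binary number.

0b10011100101011000100

Subtract column by column in base 2:
  1-1 → 0
  1-1 → 0
  0-1 → 1 (borrow)
  1-0-1 → 0
  1-1 → 0
  0-0 → 0
  0-1 → 1 (borrow)
  1-1-1 → 1 (borrow)
  1-0-1 → 0
  0-1 → 1 (borrow)
  0-1-1 → 0 (borrow)
  1-1-1 → 1 (borrow)
  0-1-1 → 0 (borrow)
  0-1-1 → 0 (borrow)
  1-1-1 → 1 (borrow)
  1-1-1 → 1 (borrow)
  1-1-1 → 1 (borrow)
  0-1-1 → 0 (borrow)
  0-1-1 → 0 (borrow)
  0-0-1 → 1 (borrow)
  0-1-1 → 0 (borrow)
  0-1-1 → 0 (borrow)
  1-0-1 → 0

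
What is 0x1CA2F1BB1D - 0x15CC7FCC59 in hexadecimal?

Subtract column by column in base 16:
  D-9 → 4
  1-5 → C (borrow)
  B-C-1 → E (borrow)
  B-C-1 → E (borrow)
  1-F-1 → 1 (borrow)
  F-7-1 → 7
  2-C → 6 (borrow)
  A-C-1 → D (borrow)
  C-5-1 → 6
  1-1 → 0

0x6D671EEC4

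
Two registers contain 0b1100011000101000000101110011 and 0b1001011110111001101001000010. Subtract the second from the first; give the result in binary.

Subtract column by column in base 2:
  1-0 → 1
  1-1 → 0
  0-0 → 0
  0-0 → 0
  1-0 → 1
  1-0 → 1
  1-1 → 0
  0-0 → 0
  1-0 → 1
  0-1 → 1 (borrow)
  0-0-1 → 1 (borrow)
  0-1-1 → 0 (borrow)
  0-1-1 → 0 (borrow)
  0-0-1 → 1 (borrow)
  0-0-1 → 1 (borrow)
  1-1-1 → 1 (borrow)
  0-1-1 → 0 (borrow)
  1-1-1 → 1 (borrow)
  0-0-1 → 1 (borrow)
  0-1-1 → 0 (borrow)
  0-1-1 → 0 (borrow)
  1-1-1 → 1 (borrow)
  1-1-1 → 1 (borrow)
  0-0-1 → 1 (borrow)
  0-1-1 → 0 (borrow)
  0-0-1 → 1 (borrow)
  1-0-1 → 0
  1-1 → 0

0b10111001101110011100110001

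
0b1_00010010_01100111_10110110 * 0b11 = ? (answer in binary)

Multiply each base-2 digit by 3, carrying:
  0×3 = 0 → write 0
  1×3 = 3 → write 1 carry 1
  1×3+1 = 4 → write 0 carry 2
  0×3+2 = 2 → write 0 carry 1
  1×3+1 = 4 → write 0 carry 2
  1×3+2 = 5 → write 1 carry 2
  0×3+2 = 2 → write 0 carry 1
  1×3+1 = 4 → write 0 carry 2
  1×3+2 = 5 → write 1 carry 2
  1×3+2 = 5 → write 1 carry 2
  1×3+2 = 5 → write 1 carry 2
  0×3+2 = 2 → write 0 carry 1
  0×3+1 = 1 → write 1
  1×3 = 3 → write 1 carry 1
  1×3+1 = 4 → write 0 carry 2
  0×3+2 = 2 → write 0 carry 1
  0×3+1 = 1 → write 1
  1×3 = 3 → write 1 carry 1
  0×3+1 = 1 → write 1
  0×3 = 0 → write 0
  1×3 = 3 → write 1 carry 1
  0×3+1 = 1 → write 1
  0×3 = 0 → write 0
  0×3 = 0 → write 0
  1×3 = 3 → write 1 carry 1
  remaining carry: 1

0b11001101110011011100100010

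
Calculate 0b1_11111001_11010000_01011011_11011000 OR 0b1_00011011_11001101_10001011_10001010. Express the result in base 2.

0b111111011110111011101101111011010

OR bit by bit (1 where either bit is 1):
  111111001110100000101101111011000
| 100011011110011011000101110001010
= 111111011110111011101101111011010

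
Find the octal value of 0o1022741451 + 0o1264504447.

0o2307446120

Add column by column in base 8, right to left:
  1+7 = 0 carry 1
  5+4+1 = 2 carry 1
  4+4+1 = 1 carry 1
  1+4+1 = 6
  4+0 = 4
  7+5 = 4 carry 1
  2+4+1 = 7
  2+6 = 0 carry 1
  0+2+1 = 3
  1+1 = 2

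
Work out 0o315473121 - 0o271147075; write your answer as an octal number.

0o24324024

Subtract column by column in base 8:
  1-5 → 4 (borrow)
  2-7-1 → 2 (borrow)
  1-0-1 → 0
  3-7 → 4 (borrow)
  7-4-1 → 2
  4-1 → 3
  5-1 → 4
  1-7 → 2 (borrow)
  3-2-1 → 0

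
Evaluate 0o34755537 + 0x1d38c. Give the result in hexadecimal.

0x75aeeb

0o34755537 = 0x73db5f in hexadecimal.
Add column by column in base 16, right to left:
  f+c = b carry 1
  5+8+1 = e
  b+3 = e
  d+d = a carry 1
  3+1+1 = 5
  7+0 = 7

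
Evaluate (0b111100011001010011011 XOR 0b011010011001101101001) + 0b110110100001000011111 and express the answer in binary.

0b1011100100010000010001

First 0b111100011001010011011 XOR 0b011010011001101101001 = 0b100110000000111110010.
Add column by column in base 2, right to left:
  0+1 = 1
  1+1 = 0 carry 1
  0+1+1 = 0 carry 1
  0+1+1 = 0 carry 1
  1+1+1 = 1 carry 1
  1+0+1 = 0 carry 1
  1+0+1 = 0 carry 1
  1+0+1 = 0 carry 1
  1+0+1 = 0 carry 1
  0+1+1 = 0 carry 1
  0+0+1 = 1
  0+0 = 0
  0+0 = 0
  0+0 = 0
  0+1 = 1
  0+0 = 0
  1+1 = 0 carry 1
  1+1+1 = 1 carry 1
  0+0+1 = 1
  0+1 = 1
  1+1 = 0 carry 1
  final carry 1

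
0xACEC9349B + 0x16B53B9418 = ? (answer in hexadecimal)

0x218404C8B3

Add column by column in base 16, right to left:
  B+8 = 3 carry 1
  9+1+1 = B
  4+4 = 8
  3+9 = C
  9+B = 4 carry 1
  C+3+1 = 0 carry 1
  E+5+1 = 4 carry 1
  C+B+1 = 8 carry 1
  A+6+1 = 1 carry 1
  0+1+1 = 2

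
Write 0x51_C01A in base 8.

0o24340032

Expand each hex digit to 4 bits: 5=0101 1=0001 C=1100 0=0000 1=0001 A=1010.
Group the bits in threes: 010 100 011 100 000 000 011 010 → 24340032.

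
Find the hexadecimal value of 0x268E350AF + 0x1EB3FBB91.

0x454230C40

Add column by column in base 16, right to left:
  F+1 = 0 carry 1
  A+9+1 = 4 carry 1
  0+B+1 = C
  5+B = 0 carry 1
  3+F+1 = 3 carry 1
  E+3+1 = 2 carry 1
  8+B+1 = 4 carry 1
  6+E+1 = 5 carry 1
  2+1+1 = 4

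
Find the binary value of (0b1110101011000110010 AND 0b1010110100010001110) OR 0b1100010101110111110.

0b1110110101110111110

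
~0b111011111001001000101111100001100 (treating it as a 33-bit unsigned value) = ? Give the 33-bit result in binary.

Invert each bit: 111011111001001000101111100001100 → 000100000110110111010000011110011.

0b000100000110110111010000011110011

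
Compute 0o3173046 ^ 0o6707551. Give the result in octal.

XOR each oct digit independently (no carries):
  3^6=5, 1^7=6, 7^0=7, 3^7=4, 0^5=5, 4^5=1, 6^1=7

0o5674517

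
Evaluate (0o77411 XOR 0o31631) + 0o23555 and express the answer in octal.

First 0o77411 XOR 0o31631 = 0o46220.
Add column by column in base 8, right to left:
  0+5 = 5
  2+5 = 7
  2+5 = 7
  6+3 = 1 carry 1
  4+2+1 = 7

0o71775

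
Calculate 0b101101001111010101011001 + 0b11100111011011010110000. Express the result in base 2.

0b1001010001010110000001001

Add column by column in base 2, right to left:
  1+0 = 1
  0+0 = 0
  0+0 = 0
  1+0 = 1
  1+1 = 0 carry 1
  0+1+1 = 0 carry 1
  1+0+1 = 0 carry 1
  0+1+1 = 0 carry 1
  1+0+1 = 0 carry 1
  0+1+1 = 0 carry 1
  1+1+1 = 1 carry 1
  0+0+1 = 1
  1+1 = 0 carry 1
  1+1+1 = 1 carry 1
  1+0+1 = 0 carry 1
  1+1+1 = 1 carry 1
  0+1+1 = 0 carry 1
  0+1+1 = 0 carry 1
  1+0+1 = 0 carry 1
  0+0+1 = 1
  1+1 = 0 carry 1
  1+1+1 = 1 carry 1
  0+1+1 = 0 carry 1
  1+0+1 = 0 carry 1
  final carry 1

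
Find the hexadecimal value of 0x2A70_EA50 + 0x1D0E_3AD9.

Add column by column in base 16, right to left:
  0+9 = 9
  5+D = 2 carry 1
  A+A+1 = 5 carry 1
  E+3+1 = 2 carry 1
  0+E+1 = F
  7+0 = 7
  A+D = 7 carry 1
  2+1+1 = 4

0x477F2529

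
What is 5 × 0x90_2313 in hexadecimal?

0x2D0AF5F

Multiply each base-16 digit by 5, carrying:
  3×5 = 15 → write F
  1×5 = 5 → write 5
  3×5 = 15 → write F
  2×5 = 10 → write A
  0×5 = 0 → write 0
  9×5 = 45 → write D carry 2
  remaining carry: 2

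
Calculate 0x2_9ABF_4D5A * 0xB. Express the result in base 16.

Multiply each base-16 digit by 11, carrying:
  A×11 = 110 → write E carry 6
  5×11+6 = 61 → write D carry 3
  D×11+3 = 146 → write 2 carry 9
  4×11+9 = 53 → write 5 carry 3
  F×11+3 = 168 → write 8 carry 10
  B×11+10 = 131 → write 3 carry 8
  A×11+8 = 118 → write 6 carry 7
  9×11+7 = 106 → write A carry 6
  2×11+6 = 28 → write C carry 1
  remaining carry: 1

0x1CA63852DE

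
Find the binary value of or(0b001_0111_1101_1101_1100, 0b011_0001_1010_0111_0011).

0b0110111111111111111

OR bit by bit (1 where either bit is 1):
  0010111110111011100
| 0110001101001110011
= 0110111111111111111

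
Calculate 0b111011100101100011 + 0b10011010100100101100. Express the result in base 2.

0b11010110001010001111

Add column by column in base 2, right to left:
  1+0 = 1
  1+0 = 1
  0+1 = 1
  0+1 = 1
  0+0 = 0
  1+1 = 0 carry 1
  1+0+1 = 0 carry 1
  0+0+1 = 1
  1+1 = 0 carry 1
  0+0+1 = 1
  0+0 = 0
  1+1 = 0 carry 1
  1+0+1 = 0 carry 1
  1+1+1 = 1 carry 1
  0+0+1 = 1
  1+1 = 0 carry 1
  1+1+1 = 1 carry 1
  1+0+1 = 0 carry 1
  0+0+1 = 1
  0+1 = 1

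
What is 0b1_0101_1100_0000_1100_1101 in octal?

0o5340315

Group the bits in threes: 101 011 100 000 011 001 101 → 5340315.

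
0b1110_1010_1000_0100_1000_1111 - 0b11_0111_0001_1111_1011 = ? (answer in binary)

0b111001110001001010010100

Subtract column by column in base 2:
  1-1 → 0
  1-1 → 0
  1-0 → 1
  1-1 → 0
  0-1 → 1 (borrow)
  0-1-1 → 0 (borrow)
  0-1-1 → 0 (borrow)
  1-1-1 → 1 (borrow)
  0-1-1 → 0 (borrow)
  0-0-1 → 1 (borrow)
  1-0-1 → 0
  0-0 → 0
  0-1 → 1 (borrow)
  0-1-1 → 0 (borrow)
  0-1-1 → 0 (borrow)
  1-0-1 → 0
  0-1 → 1 (borrow)
  1-1-1 → 1 (borrow)
  0-0-1 → 1 (borrow)
  1-0-1 → 0
  0-0 → 0
  1-0 → 1
  1-0 → 1
  1-0 → 1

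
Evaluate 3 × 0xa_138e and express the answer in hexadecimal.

Multiply each base-16 digit by 3, carrying:
  e×3 = 42 → write a carry 2
  8×3+2 = 26 → write a carry 1
  3×3+1 = 10 → write a
  1×3 = 3 → write 3
  a×3 = 30 → write e carry 1
  remaining carry: 1

0x1e3aaa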